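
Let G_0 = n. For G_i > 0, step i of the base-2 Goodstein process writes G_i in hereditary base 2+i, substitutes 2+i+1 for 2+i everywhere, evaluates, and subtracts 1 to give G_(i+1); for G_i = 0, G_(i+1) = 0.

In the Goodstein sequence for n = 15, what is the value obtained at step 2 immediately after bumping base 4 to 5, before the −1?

G_0 = 15. HB_2(15) = 2^(2 + 1) + 2^2 + 2 + 1. Bump = 112. G_1 = 111.
G_1 = 111. HB_3(111) = 3^(3 + 1) + 3^3 + 3. Bump = 1284. G_2 = 1283.

18753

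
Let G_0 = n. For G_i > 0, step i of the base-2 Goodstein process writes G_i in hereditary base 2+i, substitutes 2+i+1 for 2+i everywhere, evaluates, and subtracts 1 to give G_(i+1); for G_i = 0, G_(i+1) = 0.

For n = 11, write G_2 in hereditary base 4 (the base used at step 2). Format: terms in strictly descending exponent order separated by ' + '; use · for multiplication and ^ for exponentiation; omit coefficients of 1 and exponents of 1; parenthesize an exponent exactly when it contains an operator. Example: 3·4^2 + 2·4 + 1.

4^(4 + 1) + 3

11 —HB2→ 2^(2 + 1) + 2 + 1 —bump→ 3^(3 + 1) + 3 + 1 = 85 —(−1)→ 84
84 —HB3→ 3^(3 + 1) + 3 —bump→ 4^(4 + 1) + 4 = 1028 —(−1)→ 1027
1027 —HB4→ 4^(4 + 1) + 3 —bump→ 5^(5 + 1) + 3 = 15628 —(−1)→ 15627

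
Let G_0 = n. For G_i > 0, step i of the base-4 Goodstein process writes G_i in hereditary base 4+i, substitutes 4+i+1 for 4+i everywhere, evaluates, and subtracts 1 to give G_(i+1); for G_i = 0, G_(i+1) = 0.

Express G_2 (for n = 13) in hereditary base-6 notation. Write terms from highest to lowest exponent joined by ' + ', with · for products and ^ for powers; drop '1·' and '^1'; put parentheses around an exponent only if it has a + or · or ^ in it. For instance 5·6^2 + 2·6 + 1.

13 —HB4→ 3·4 + 1 —bump→ 3·5 + 1 = 16 —(−1)→ 15
15 —HB5→ 3·5 —bump→ 3·6 = 18 —(−1)→ 17
17 —HB6→ 2·6 + 5 —bump→ 2·7 + 5 = 19 —(−1)→ 18

2·6 + 5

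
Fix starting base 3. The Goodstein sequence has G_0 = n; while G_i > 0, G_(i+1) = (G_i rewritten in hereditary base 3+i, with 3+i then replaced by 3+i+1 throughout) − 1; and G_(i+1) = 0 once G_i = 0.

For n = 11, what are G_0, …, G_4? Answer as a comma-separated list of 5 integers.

[0] 11 ≡ 3^2 + 2 (base 3). Lift 4: 18. −1: 17.
[1] 17 ≡ 4^2 + 1 (base 4). Lift 5: 26. −1: 25.
[2] 25 ≡ 5^2 (base 5). Lift 6: 36. −1: 35.
[3] 35 ≡ 5·6 + 5 (base 6). Lift 7: 40. −1: 39.

11, 17, 25, 35, 39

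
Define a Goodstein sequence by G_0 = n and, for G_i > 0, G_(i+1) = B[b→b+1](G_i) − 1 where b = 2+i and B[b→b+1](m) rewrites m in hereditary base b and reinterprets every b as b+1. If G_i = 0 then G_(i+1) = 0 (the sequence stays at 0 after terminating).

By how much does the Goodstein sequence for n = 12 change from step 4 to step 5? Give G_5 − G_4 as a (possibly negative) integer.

step 0: 12 = 2^(2 + 1) + 2^2; sub 3 for 2: 3^(3 + 1) + 3^3; = 108; G_1 = 108−1 = 107
step 1: 107 = 3^(3 + 1) + 2·3^2 + 2·3 + 2; sub 4 for 3: 4^(4 + 1) + 2·4^2 + 2·4 + 2; = 1066; G_2 = 1066−1 = 1065
step 2: 1065 = 4^(4 + 1) + 2·4^2 + 2·4 + 1; sub 5 for 4: 5^(5 + 1) + 2·5^2 + 2·5 + 1; = 15686; G_3 = 15686−1 = 15685
step 3: 15685 = 5^(5 + 1) + 2·5^2 + 2·5; sub 6 for 5: 6^(6 + 1) + 2·6^2 + 2·6; = 280020; G_4 = 280020−1 = 280019
step 4: 280019 = 6^(6 + 1) + 2·6^2 + 6 + 5; sub 7 for 6: 7^(7 + 1) + 2·7^2 + 7 + 5; = 5764911; G_5 = 5764911−1 = 5764910

5484891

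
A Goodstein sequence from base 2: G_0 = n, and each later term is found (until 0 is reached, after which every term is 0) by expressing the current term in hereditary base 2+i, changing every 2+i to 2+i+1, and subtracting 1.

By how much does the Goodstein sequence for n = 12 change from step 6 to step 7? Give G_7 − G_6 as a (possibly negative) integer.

G_0=12  [base 2] 2^(2 + 1) + 2^2  →[2↦3]→  3^(3 + 1) + 3^3 = 108  −1 ⇒ G_1=107
G_1=107  [base 3] 3^(3 + 1) + 2·3^2 + 2·3 + 2  →[3↦4]→  4^(4 + 1) + 2·4^2 + 2·4 + 2 = 1066  −1 ⇒ G_2=1065
G_2=1065  [base 4] 4^(4 + 1) + 2·4^2 + 2·4 + 1  →[4↦5]→  5^(5 + 1) + 2·5^2 + 2·5 + 1 = 15686  −1 ⇒ G_3=15685
G_3=15685  [base 5] 5^(5 + 1) + 2·5^2 + 2·5  →[5↦6]→  6^(6 + 1) + 2·6^2 + 2·6 = 280020  −1 ⇒ G_4=280019
G_4=280019  [base 6] 6^(6 + 1) + 2·6^2 + 6 + 5  →[6↦7]→  7^(7 + 1) + 2·7^2 + 7 + 5 = 5764911  −1 ⇒ G_5=5764910
G_5=5764910  [base 7] 7^(7 + 1) + 2·7^2 + 7 + 4  →[7↦8]→  8^(8 + 1) + 2·8^2 + 8 + 4 = 134217868  −1 ⇒ G_6=134217867
G_6=134217867  [base 8] 8^(8 + 1) + 2·8^2 + 8 + 3  →[8↦9]→  9^(9 + 1) + 2·9^2 + 9 + 3 = 3486784575  −1 ⇒ G_7=3486784574

3352566707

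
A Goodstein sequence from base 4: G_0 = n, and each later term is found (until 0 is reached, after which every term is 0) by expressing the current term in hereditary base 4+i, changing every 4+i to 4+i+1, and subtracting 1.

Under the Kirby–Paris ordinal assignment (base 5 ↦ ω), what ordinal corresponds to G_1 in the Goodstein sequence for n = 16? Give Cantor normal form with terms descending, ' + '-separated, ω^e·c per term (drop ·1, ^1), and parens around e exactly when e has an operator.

[0] 16 ≡ 4^2 (base 4). Lift 5: 25. −1: 24.
[1] 24 ≡ 4·5 + 4 (base 5). Lift 6: 28. −1: 27.

ω·4 + 4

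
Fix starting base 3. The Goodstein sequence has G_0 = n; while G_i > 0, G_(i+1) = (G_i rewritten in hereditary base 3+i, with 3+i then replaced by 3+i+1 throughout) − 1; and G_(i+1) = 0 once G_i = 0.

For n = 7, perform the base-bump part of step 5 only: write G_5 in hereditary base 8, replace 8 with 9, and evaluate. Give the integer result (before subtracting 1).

10

G_0 = 7. HB_3(7) = 2·3 + 1. Bump = 9. G_1 = 8.
G_1 = 8. HB_4(8) = 2·4. Bump = 10. G_2 = 9.
G_2 = 9. HB_5(9) = 5 + 4. Bump = 10. G_3 = 9.
G_3 = 9. HB_6(9) = 6 + 3. Bump = 10. G_4 = 9.
G_4 = 9. HB_7(9) = 7 + 2. Bump = 10. G_5 = 9.
G_5 = 9. HB_8(9) = 8 + 1. Bump = 10. G_6 = 9.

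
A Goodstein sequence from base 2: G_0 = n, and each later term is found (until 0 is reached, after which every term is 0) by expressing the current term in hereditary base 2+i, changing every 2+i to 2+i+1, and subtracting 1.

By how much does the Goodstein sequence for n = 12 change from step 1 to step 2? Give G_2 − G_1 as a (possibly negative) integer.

958

(0) 12|_2 = 2^(2 + 1) + 2^2 ↦ 3^(3 + 1) + 3^3|_3 = 108 ⇒ 107
(1) 107|_3 = 3^(3 + 1) + 2·3^2 + 2·3 + 2 ↦ 4^(4 + 1) + 2·4^2 + 2·4 + 2|_4 = 1066 ⇒ 1065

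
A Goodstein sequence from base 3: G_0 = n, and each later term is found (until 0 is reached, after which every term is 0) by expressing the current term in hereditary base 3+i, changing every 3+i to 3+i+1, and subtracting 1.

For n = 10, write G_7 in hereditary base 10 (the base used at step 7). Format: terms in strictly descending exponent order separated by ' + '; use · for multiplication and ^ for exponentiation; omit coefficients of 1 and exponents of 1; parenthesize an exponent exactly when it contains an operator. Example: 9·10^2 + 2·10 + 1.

(0) 10|_3 = 3^2 + 1 ↦ 4^2 + 1|_4 = 17 ⇒ 16
(1) 16|_4 = 4^2 ↦ 5^2|_5 = 25 ⇒ 24
(2) 24|_5 = 4·5 + 4 ↦ 4·6 + 4|_6 = 28 ⇒ 27
(3) 27|_6 = 4·6 + 3 ↦ 4·7 + 3|_7 = 31 ⇒ 30
(4) 30|_7 = 4·7 + 2 ↦ 4·8 + 2|_8 = 34 ⇒ 33
(5) 33|_8 = 4·8 + 1 ↦ 4·9 + 1|_9 = 37 ⇒ 36
(6) 36|_9 = 4·9 ↦ 4·10|_10 = 40 ⇒ 39
(7) 39|_10 = 3·10 + 9 ↦ 3·11 + 9|_11 = 42 ⇒ 41

3·10 + 9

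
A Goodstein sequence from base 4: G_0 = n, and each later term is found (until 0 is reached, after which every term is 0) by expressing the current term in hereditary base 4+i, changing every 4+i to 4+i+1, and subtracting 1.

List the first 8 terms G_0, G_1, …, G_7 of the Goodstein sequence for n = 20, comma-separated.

20, 29, 39, 51, 65, 81, 99, 107

i=0: 20 = 4^2 + 4 (b=4); 4→5: 5^2 + 5 = 30; 30−1 = 29
i=1: 29 = 5^2 + 4 (b=5); 5→6: 6^2 + 4 = 40; 40−1 = 39
i=2: 39 = 6^2 + 3 (b=6); 6→7: 7^2 + 3 = 52; 52−1 = 51
i=3: 51 = 7^2 + 2 (b=7); 7→8: 8^2 + 2 = 66; 66−1 = 65
i=4: 65 = 8^2 + 1 (b=8); 8→9: 9^2 + 1 = 82; 82−1 = 81
i=5: 81 = 9^2 (b=9); 9→10: 10^2 = 100; 100−1 = 99
i=6: 99 = 9·10 + 9 (b=10); 10→11: 9·11 + 9 = 108; 108−1 = 107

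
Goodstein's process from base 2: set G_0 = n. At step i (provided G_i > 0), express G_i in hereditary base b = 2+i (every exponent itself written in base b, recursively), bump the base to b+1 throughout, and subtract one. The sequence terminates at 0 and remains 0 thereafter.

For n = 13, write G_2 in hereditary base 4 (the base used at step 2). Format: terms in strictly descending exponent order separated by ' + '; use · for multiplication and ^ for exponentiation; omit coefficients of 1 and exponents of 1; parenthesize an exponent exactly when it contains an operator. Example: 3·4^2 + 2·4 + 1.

4^(4 + 1) + 3·4^3 + 3·4^2 + 3·4 + 3

base 2: 13 = 2^(2 + 1) + 2^2 + 1; at 3: 3^(3 + 1) + 3^3 + 1 = 109; next = 108
base 3: 108 = 3^(3 + 1) + 3^3; at 4: 4^(4 + 1) + 4^4 = 1280; next = 1279
base 4: 1279 = 4^(4 + 1) + 3·4^3 + 3·4^2 + 3·4 + 3; at 5: 5^(5 + 1) + 3·5^3 + 3·5^2 + 3·5 + 3 = 16093; next = 16092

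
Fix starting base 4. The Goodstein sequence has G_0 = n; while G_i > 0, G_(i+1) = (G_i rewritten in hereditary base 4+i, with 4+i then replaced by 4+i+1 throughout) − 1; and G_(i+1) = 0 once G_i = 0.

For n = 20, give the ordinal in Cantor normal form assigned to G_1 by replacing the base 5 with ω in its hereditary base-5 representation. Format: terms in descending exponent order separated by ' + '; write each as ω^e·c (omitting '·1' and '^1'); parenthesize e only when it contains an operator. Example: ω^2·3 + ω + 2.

ω^2 + 4

G_0=20  [base 4] 4^2 + 4  →[4↦5]→  5^2 + 5 = 30  −1 ⇒ G_1=29
G_1=29  [base 5] 5^2 + 4  →[5↦6]→  6^2 + 4 = 40  −1 ⇒ G_2=39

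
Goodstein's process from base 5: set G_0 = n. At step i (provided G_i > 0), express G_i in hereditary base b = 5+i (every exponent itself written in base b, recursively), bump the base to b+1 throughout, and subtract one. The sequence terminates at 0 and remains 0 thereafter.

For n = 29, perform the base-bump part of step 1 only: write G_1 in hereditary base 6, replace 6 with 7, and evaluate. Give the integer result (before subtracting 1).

i=0: 29 = 5^2 + 4 (b=5); 5→6: 6^2 + 4 = 40; 40−1 = 39
i=1: 39 = 6^2 + 3 (b=6); 6→7: 7^2 + 3 = 52; 52−1 = 51

52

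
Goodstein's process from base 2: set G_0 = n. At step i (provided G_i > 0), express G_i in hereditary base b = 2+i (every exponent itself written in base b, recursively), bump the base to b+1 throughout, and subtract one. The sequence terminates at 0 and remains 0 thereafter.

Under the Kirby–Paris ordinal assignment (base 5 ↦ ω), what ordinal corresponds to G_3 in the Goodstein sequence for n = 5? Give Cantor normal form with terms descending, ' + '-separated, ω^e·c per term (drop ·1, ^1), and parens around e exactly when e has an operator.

ω^3·3 + ω^2·3 + ω·3 + 2

base 2: 5 = 2^2 + 1; at 3: 3^3 + 1 = 28; next = 27
base 3: 27 = 3^3; at 4: 4^4 = 256; next = 255
base 4: 255 = 3·4^3 + 3·4^2 + 3·4 + 3; at 5: 3·5^3 + 3·5^2 + 3·5 + 3 = 468; next = 467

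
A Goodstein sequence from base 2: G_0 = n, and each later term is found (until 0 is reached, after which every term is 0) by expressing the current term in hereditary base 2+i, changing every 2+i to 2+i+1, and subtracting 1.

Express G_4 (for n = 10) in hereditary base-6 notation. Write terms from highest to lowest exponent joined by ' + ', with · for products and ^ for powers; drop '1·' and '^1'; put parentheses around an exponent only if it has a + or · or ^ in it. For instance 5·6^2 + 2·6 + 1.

(0) 10|_2 = 2^(2 + 1) + 2 ↦ 3^(3 + 1) + 3|_3 = 84 ⇒ 83
(1) 83|_3 = 3^(3 + 1) + 2 ↦ 4^(4 + 1) + 2|_4 = 1026 ⇒ 1025
(2) 1025|_4 = 4^(4 + 1) + 1 ↦ 5^(5 + 1) + 1|_5 = 15626 ⇒ 15625
(3) 15625|_5 = 5^(5 + 1) ↦ 6^(6 + 1)|_6 = 279936 ⇒ 279935

5·6^6 + 5·6^5 + 5·6^4 + 5·6^3 + 5·6^2 + 5·6 + 5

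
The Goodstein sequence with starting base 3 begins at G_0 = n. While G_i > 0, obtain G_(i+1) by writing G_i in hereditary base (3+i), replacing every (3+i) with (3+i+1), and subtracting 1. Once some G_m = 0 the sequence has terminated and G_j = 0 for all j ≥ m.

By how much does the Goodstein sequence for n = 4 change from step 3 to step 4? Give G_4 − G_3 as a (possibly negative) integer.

step 0: 4 = 3 + 1; sub 4 for 3: 4 + 1; = 5; G_1 = 5−1 = 4
step 1: 4 = 4; sub 5 for 4: 5; = 5; G_2 = 5−1 = 4
step 2: 4 = 4; sub 6 for 5: 4; = 4; G_3 = 4−1 = 3
step 3: 3 = 3; sub 7 for 6: 3; = 3; G_4 = 3−1 = 2

-1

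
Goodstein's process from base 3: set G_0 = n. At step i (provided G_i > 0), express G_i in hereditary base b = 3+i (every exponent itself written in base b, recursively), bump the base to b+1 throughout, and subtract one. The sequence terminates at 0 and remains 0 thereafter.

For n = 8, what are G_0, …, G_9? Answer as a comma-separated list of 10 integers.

(0) 8|_3 = 2·3 + 2 ↦ 2·4 + 2|_4 = 10 ⇒ 9
(1) 9|_4 = 2·4 + 1 ↦ 2·5 + 1|_5 = 11 ⇒ 10
(2) 10|_5 = 2·5 ↦ 2·6|_6 = 12 ⇒ 11
(3) 11|_6 = 6 + 5 ↦ 7 + 5|_7 = 12 ⇒ 11
(4) 11|_7 = 7 + 4 ↦ 8 + 4|_8 = 12 ⇒ 11
(5) 11|_8 = 8 + 3 ↦ 9 + 3|_9 = 12 ⇒ 11
(6) 11|_9 = 9 + 2 ↦ 10 + 2|_10 = 12 ⇒ 11
(7) 11|_10 = 10 + 1 ↦ 11 + 1|_11 = 12 ⇒ 11
(8) 11|_11 = 11 ↦ 12|_12 = 12 ⇒ 11

8, 9, 10, 11, 11, 11, 11, 11, 11, 11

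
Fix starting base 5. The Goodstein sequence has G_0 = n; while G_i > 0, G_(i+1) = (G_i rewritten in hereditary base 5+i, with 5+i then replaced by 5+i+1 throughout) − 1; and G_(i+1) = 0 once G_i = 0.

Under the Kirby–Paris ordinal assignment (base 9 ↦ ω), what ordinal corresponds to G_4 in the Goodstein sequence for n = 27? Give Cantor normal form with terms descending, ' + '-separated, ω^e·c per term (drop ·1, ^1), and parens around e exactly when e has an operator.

ω·7 + 6

i=0: 27 = 5^2 + 2 (b=5); 5→6: 6^2 + 2 = 38; 38−1 = 37
i=1: 37 = 6^2 + 1 (b=6); 6→7: 7^2 + 1 = 50; 50−1 = 49
i=2: 49 = 7^2 (b=7); 7→8: 8^2 = 64; 64−1 = 63
i=3: 63 = 7·8 + 7 (b=8); 8→9: 7·9 + 7 = 70; 70−1 = 69
i=4: 69 = 7·9 + 6 (b=9); 9→10: 7·10 + 6 = 76; 76−1 = 75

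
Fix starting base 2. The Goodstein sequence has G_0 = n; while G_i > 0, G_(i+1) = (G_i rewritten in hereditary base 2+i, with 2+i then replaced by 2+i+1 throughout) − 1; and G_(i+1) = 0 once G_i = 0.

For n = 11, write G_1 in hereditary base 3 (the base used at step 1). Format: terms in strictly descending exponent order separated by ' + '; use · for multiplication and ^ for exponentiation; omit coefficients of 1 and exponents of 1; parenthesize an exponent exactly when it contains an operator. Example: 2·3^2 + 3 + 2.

3^(3 + 1) + 3

step 0: 11 = 2^(2 + 1) + 2 + 1; sub 3 for 2: 3^(3 + 1) + 3 + 1; = 85; G_1 = 85−1 = 84
step 1: 84 = 3^(3 + 1) + 3; sub 4 for 3: 4^(4 + 1) + 4; = 1028; G_2 = 1028−1 = 1027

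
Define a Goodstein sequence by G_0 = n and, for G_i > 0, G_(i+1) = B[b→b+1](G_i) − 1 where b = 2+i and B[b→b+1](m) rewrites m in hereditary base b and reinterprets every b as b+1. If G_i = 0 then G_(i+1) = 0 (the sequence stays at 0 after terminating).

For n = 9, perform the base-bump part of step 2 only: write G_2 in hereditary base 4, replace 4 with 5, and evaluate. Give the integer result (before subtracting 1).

9843

G_0=9  [base 2] 2^(2 + 1) + 1  →[2↦3]→  3^(3 + 1) + 1 = 82  −1 ⇒ G_1=81
G_1=81  [base 3] 3^(3 + 1)  →[3↦4]→  4^(4 + 1) = 1024  −1 ⇒ G_2=1023
G_2=1023  [base 4] 3·4^4 + 3·4^3 + 3·4^2 + 3·4 + 3  →[4↦5]→  3·5^5 + 3·5^3 + 3·5^2 + 3·5 + 3 = 9843  −1 ⇒ G_3=9842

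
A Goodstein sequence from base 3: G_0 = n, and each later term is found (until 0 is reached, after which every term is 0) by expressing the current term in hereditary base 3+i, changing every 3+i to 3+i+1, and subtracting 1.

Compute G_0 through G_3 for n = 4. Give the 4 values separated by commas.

(0) 4|_3 = 3 + 1 ↦ 4 + 1|_4 = 5 ⇒ 4
(1) 4|_4 = 4 ↦ 5|_5 = 5 ⇒ 4
(2) 4|_5 = 4 ↦ 4|_6 = 4 ⇒ 3

4, 4, 4, 3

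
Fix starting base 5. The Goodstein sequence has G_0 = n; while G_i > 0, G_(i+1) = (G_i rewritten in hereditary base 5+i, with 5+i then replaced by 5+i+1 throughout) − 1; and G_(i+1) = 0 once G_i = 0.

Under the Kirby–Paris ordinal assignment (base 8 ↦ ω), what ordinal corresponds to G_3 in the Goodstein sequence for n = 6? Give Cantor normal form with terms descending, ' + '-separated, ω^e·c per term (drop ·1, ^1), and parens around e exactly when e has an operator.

5

G_0=6  [base 5] 5 + 1  →[5↦6]→  6 + 1 = 7  −1 ⇒ G_1=6
G_1=6  [base 6] 6  →[6↦7]→  7 = 7  −1 ⇒ G_2=6
G_2=6  [base 7] 6  →[7↦8]→  6 = 6  −1 ⇒ G_3=5
G_3=5  [base 8] 5  →[8↦9]→  5 = 5  −1 ⇒ G_4=4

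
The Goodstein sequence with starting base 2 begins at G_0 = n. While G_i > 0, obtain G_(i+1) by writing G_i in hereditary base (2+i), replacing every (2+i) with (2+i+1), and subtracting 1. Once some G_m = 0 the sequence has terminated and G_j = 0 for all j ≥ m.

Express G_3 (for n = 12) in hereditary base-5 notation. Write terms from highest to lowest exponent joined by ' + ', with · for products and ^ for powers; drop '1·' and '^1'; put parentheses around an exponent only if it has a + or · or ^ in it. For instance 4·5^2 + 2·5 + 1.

5^(5 + 1) + 2·5^2 + 2·5

i=0: 12 = 2^(2 + 1) + 2^2 (b=2); 2→3: 3^(3 + 1) + 3^3 = 108; 108−1 = 107
i=1: 107 = 3^(3 + 1) + 2·3^2 + 2·3 + 2 (b=3); 3→4: 4^(4 + 1) + 2·4^2 + 2·4 + 2 = 1066; 1066−1 = 1065
i=2: 1065 = 4^(4 + 1) + 2·4^2 + 2·4 + 1 (b=4); 4→5: 5^(5 + 1) + 2·5^2 + 2·5 + 1 = 15686; 15686−1 = 15685
i=3: 15685 = 5^(5 + 1) + 2·5^2 + 2·5 (b=5); 5→6: 6^(6 + 1) + 2·6^2 + 2·6 = 280020; 280020−1 = 280019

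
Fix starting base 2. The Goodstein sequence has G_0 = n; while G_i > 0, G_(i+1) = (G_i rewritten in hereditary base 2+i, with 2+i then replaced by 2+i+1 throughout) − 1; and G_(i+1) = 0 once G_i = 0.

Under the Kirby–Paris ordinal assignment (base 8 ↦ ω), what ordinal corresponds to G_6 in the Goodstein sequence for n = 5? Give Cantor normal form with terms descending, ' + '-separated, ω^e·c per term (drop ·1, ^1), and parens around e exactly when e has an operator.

5 —HB2→ 2^2 + 1 —bump→ 3^3 + 1 = 28 —(−1)→ 27
27 —HB3→ 3^3 —bump→ 4^4 = 256 —(−1)→ 255
255 —HB4→ 3·4^3 + 3·4^2 + 3·4 + 3 —bump→ 3·5^3 + 3·5^2 + 3·5 + 3 = 468 —(−1)→ 467
467 —HB5→ 3·5^3 + 3·5^2 + 3·5 + 2 —bump→ 3·6^3 + 3·6^2 + 3·6 + 2 = 776 —(−1)→ 775
775 —HB6→ 3·6^3 + 3·6^2 + 3·6 + 1 —bump→ 3·7^3 + 3·7^2 + 3·7 + 1 = 1198 —(−1)→ 1197
1197 —HB7→ 3·7^3 + 3·7^2 + 3·7 —bump→ 3·8^3 + 3·8^2 + 3·8 = 1752 —(−1)→ 1751
1751 —HB8→ 3·8^3 + 3·8^2 + 2·8 + 7 —bump→ 3·9^3 + 3·9^2 + 2·9 + 7 = 2455 —(−1)→ 2454

ω^3·3 + ω^2·3 + ω·2 + 7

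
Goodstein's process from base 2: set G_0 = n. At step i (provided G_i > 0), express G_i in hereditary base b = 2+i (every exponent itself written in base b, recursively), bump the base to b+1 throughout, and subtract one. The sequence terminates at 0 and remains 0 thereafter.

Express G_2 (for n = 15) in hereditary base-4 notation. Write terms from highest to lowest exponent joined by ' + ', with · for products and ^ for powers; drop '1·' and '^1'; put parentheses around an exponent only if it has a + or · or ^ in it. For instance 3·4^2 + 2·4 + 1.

4^(4 + 1) + 4^4 + 3

step 0: 15 = 2^(2 + 1) + 2^2 + 2 + 1; sub 3 for 2: 3^(3 + 1) + 3^3 + 3 + 1; = 112; G_1 = 112−1 = 111
step 1: 111 = 3^(3 + 1) + 3^3 + 3; sub 4 for 3: 4^(4 + 1) + 4^4 + 4; = 1284; G_2 = 1284−1 = 1283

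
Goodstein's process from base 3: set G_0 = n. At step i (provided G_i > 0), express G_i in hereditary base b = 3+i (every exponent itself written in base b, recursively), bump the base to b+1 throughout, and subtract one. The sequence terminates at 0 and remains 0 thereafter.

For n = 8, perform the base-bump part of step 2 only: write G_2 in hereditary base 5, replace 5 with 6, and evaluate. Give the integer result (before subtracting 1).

12

i=0: 8 = 2·3 + 2 (b=3); 3→4: 2·4 + 2 = 10; 10−1 = 9
i=1: 9 = 2·4 + 1 (b=4); 4→5: 2·5 + 1 = 11; 11−1 = 10
i=2: 10 = 2·5 (b=5); 5→6: 2·6 = 12; 12−1 = 11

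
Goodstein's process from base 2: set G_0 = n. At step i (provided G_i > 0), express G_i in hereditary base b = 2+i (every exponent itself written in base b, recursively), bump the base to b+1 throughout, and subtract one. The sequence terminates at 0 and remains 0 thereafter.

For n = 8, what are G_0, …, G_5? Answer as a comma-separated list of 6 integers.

8, 80, 553, 6310, 93395, 1647195

8 —HB2→ 2^(2 + 1) —bump→ 3^(3 + 1) = 81 —(−1)→ 80
80 —HB3→ 2·3^3 + 2·3^2 + 2·3 + 2 —bump→ 2·4^4 + 2·4^2 + 2·4 + 2 = 554 —(−1)→ 553
553 —HB4→ 2·4^4 + 2·4^2 + 2·4 + 1 —bump→ 2·5^5 + 2·5^2 + 2·5 + 1 = 6311 —(−1)→ 6310
6310 —HB5→ 2·5^5 + 2·5^2 + 2·5 —bump→ 2·6^6 + 2·6^2 + 2·6 = 93396 —(−1)→ 93395
93395 —HB6→ 2·6^6 + 2·6^2 + 6 + 5 —bump→ 2·7^7 + 2·7^2 + 7 + 5 = 1647196 —(−1)→ 1647195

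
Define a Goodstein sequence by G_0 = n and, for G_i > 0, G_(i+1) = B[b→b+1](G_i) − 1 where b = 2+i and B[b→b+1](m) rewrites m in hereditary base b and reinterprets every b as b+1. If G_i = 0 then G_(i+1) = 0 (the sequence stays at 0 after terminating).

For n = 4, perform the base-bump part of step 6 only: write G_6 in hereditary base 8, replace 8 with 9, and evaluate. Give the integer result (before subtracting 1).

174

G_0 = 4. HB_2(4) = 2^2. Bump = 27. G_1 = 26.
G_1 = 26. HB_3(26) = 2·3^2 + 2·3 + 2. Bump = 42. G_2 = 41.
G_2 = 41. HB_4(41) = 2·4^2 + 2·4 + 1. Bump = 61. G_3 = 60.
G_3 = 60. HB_5(60) = 2·5^2 + 2·5. Bump = 84. G_4 = 83.
G_4 = 83. HB_6(83) = 2·6^2 + 6 + 5. Bump = 110. G_5 = 109.
G_5 = 109. HB_7(109) = 2·7^2 + 7 + 4. Bump = 140. G_6 = 139.
G_6 = 139. HB_8(139) = 2·8^2 + 8 + 3. Bump = 174. G_7 = 173.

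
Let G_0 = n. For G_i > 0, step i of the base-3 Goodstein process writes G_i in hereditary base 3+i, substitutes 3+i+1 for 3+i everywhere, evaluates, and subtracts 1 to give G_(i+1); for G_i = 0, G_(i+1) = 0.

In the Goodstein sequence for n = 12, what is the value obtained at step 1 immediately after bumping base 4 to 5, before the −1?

G_0=12  [base 3] 3^2 + 3  →[3↦4]→  4^2 + 4 = 20  −1 ⇒ G_1=19
G_1=19  [base 4] 4^2 + 3  →[4↦5]→  5^2 + 3 = 28  −1 ⇒ G_2=27

28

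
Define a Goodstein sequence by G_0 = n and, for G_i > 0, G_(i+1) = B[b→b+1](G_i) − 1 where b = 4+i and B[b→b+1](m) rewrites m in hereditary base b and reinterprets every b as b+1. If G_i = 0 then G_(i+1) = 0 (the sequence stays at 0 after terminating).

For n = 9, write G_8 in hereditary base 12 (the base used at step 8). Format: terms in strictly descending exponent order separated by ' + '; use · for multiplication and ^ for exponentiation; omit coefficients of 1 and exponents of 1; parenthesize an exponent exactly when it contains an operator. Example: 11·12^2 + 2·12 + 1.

11

(0) 9|_4 = 2·4 + 1 ↦ 2·5 + 1|_5 = 11 ⇒ 10
(1) 10|_5 = 2·5 ↦ 2·6|_6 = 12 ⇒ 11
(2) 11|_6 = 6 + 5 ↦ 7 + 5|_7 = 12 ⇒ 11
(3) 11|_7 = 7 + 4 ↦ 8 + 4|_8 = 12 ⇒ 11
(4) 11|_8 = 8 + 3 ↦ 9 + 3|_9 = 12 ⇒ 11
(5) 11|_9 = 9 + 2 ↦ 10 + 2|_10 = 12 ⇒ 11
(6) 11|_10 = 10 + 1 ↦ 11 + 1|_11 = 12 ⇒ 11
(7) 11|_11 = 11 ↦ 12|_12 = 12 ⇒ 11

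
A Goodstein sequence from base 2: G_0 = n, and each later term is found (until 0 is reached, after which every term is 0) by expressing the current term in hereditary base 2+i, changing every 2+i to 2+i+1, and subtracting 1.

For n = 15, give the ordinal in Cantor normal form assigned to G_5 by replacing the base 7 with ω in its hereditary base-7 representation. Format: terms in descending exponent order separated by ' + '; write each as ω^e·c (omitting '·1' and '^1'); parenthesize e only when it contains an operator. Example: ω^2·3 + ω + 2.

G_0 = 15. HB_2(15) = 2^(2 + 1) + 2^2 + 2 + 1. Bump = 112. G_1 = 111.
G_1 = 111. HB_3(111) = 3^(3 + 1) + 3^3 + 3. Bump = 1284. G_2 = 1283.
G_2 = 1283. HB_4(1283) = 4^(4 + 1) + 4^4 + 3. Bump = 18753. G_3 = 18752.
G_3 = 18752. HB_5(18752) = 5^(5 + 1) + 5^5 + 2. Bump = 326594. G_4 = 326593.
G_4 = 326593. HB_6(326593) = 6^(6 + 1) + 6^6 + 1. Bump = 6588345. G_5 = 6588344.

ω^(ω + 1) + ω^ω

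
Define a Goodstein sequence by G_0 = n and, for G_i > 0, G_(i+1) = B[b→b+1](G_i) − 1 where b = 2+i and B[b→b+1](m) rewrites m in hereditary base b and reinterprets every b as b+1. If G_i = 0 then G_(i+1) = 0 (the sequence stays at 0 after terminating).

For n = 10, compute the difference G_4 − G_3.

264310

10 —HB2→ 2^(2 + 1) + 2 —bump→ 3^(3 + 1) + 3 = 84 —(−1)→ 83
83 —HB3→ 3^(3 + 1) + 2 —bump→ 4^(4 + 1) + 2 = 1026 —(−1)→ 1025
1025 —HB4→ 4^(4 + 1) + 1 —bump→ 5^(5 + 1) + 1 = 15626 —(−1)→ 15625
15625 —HB5→ 5^(5 + 1) —bump→ 6^(6 + 1) = 279936 —(−1)→ 279935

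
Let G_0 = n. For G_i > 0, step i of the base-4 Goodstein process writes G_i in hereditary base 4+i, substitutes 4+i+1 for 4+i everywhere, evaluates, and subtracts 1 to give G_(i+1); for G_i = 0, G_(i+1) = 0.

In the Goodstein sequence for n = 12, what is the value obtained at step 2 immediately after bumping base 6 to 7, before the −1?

17

[0] 12 ≡ 3·4 (base 4). Lift 5: 15. −1: 14.
[1] 14 ≡ 2·5 + 4 (base 5). Lift 6: 16. −1: 15.
[2] 15 ≡ 2·6 + 3 (base 6). Lift 7: 17. −1: 16.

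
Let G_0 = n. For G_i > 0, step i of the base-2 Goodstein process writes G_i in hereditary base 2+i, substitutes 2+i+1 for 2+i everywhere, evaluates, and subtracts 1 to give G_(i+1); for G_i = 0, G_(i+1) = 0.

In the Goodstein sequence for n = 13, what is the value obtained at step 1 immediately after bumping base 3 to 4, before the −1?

1280

G_0 = 13. HB_2(13) = 2^(2 + 1) + 2^2 + 1. Bump = 109. G_1 = 108.
G_1 = 108. HB_3(108) = 3^(3 + 1) + 3^3. Bump = 1280. G_2 = 1279.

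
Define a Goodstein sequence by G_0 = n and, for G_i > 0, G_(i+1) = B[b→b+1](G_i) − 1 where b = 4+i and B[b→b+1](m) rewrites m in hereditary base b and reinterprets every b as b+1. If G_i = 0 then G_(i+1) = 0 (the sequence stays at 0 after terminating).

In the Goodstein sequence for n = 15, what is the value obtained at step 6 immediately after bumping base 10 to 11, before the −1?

27

[0] 15 ≡ 3·4 + 3 (base 4). Lift 5: 18. −1: 17.
[1] 17 ≡ 3·5 + 2 (base 5). Lift 6: 20. −1: 19.
[2] 19 ≡ 3·6 + 1 (base 6). Lift 7: 22. −1: 21.
[3] 21 ≡ 3·7 (base 7). Lift 8: 24. −1: 23.
[4] 23 ≡ 2·8 + 7 (base 8). Lift 9: 25. −1: 24.
[5] 24 ≡ 2·9 + 6 (base 9). Lift 10: 26. −1: 25.
[6] 25 ≡ 2·10 + 5 (base 10). Lift 11: 27. −1: 26.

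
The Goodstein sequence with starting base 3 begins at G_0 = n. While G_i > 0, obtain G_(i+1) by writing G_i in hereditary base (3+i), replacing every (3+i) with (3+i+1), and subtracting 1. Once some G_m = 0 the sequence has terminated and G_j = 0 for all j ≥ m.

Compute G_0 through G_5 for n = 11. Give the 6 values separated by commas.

11, 17, 25, 35, 39, 43

G_0 = 11. HB_3(11) = 3^2 + 2. Bump = 18. G_1 = 17.
G_1 = 17. HB_4(17) = 4^2 + 1. Bump = 26. G_2 = 25.
G_2 = 25. HB_5(25) = 5^2. Bump = 36. G_3 = 35.
G_3 = 35. HB_6(35) = 5·6 + 5. Bump = 40. G_4 = 39.
G_4 = 39. HB_7(39) = 5·7 + 4. Bump = 44. G_5 = 43.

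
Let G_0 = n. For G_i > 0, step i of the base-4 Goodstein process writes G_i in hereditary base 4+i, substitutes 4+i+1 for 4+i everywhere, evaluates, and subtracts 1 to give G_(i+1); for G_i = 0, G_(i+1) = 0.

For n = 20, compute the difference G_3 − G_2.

12

20 —HB4→ 4^2 + 4 —bump→ 5^2 + 5 = 30 —(−1)→ 29
29 —HB5→ 5^2 + 4 —bump→ 6^2 + 4 = 40 —(−1)→ 39
39 —HB6→ 6^2 + 3 —bump→ 7^2 + 3 = 52 —(−1)→ 51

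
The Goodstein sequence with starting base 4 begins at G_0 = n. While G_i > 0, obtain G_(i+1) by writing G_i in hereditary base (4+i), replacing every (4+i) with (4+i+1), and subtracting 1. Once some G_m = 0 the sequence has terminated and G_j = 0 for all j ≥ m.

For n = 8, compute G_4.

step 0: 8 = 2·4; sub 5 for 4: 2·5; = 10; G_1 = 10−1 = 9
step 1: 9 = 5 + 4; sub 6 for 5: 6 + 4; = 10; G_2 = 10−1 = 9
step 2: 9 = 6 + 3; sub 7 for 6: 7 + 3; = 10; G_3 = 10−1 = 9
step 3: 9 = 7 + 2; sub 8 for 7: 8 + 2; = 10; G_4 = 10−1 = 9

9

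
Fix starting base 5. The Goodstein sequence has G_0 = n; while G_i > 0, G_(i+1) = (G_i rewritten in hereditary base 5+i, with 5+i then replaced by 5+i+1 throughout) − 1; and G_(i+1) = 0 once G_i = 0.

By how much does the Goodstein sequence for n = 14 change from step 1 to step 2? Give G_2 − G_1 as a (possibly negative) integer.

1

step 0: 14 = 2·5 + 4; sub 6 for 5: 2·6 + 4; = 16; G_1 = 16−1 = 15
step 1: 15 = 2·6 + 3; sub 7 for 6: 2·7 + 3; = 17; G_2 = 17−1 = 16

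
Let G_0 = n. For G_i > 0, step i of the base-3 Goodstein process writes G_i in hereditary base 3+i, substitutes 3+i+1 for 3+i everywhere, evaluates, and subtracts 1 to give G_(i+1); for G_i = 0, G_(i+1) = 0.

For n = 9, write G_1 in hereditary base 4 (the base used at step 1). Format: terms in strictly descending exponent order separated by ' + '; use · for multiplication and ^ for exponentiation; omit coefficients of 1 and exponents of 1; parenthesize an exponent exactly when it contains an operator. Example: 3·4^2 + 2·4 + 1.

3·4 + 3

(0) 9|_3 = 3^2 ↦ 4^2|_4 = 16 ⇒ 15
(1) 15|_4 = 3·4 + 3 ↦ 3·5 + 3|_5 = 18 ⇒ 17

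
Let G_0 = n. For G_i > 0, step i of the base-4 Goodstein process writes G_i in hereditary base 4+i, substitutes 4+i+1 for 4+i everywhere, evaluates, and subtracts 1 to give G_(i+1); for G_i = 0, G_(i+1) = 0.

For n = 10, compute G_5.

13

(0) 10|_4 = 2·4 + 2 ↦ 2·5 + 2|_5 = 12 ⇒ 11
(1) 11|_5 = 2·5 + 1 ↦ 2·6 + 1|_6 = 13 ⇒ 12
(2) 12|_6 = 2·6 ↦ 2·7|_7 = 14 ⇒ 13
(3) 13|_7 = 7 + 6 ↦ 8 + 6|_8 = 14 ⇒ 13
(4) 13|_8 = 8 + 5 ↦ 9 + 5|_9 = 14 ⇒ 13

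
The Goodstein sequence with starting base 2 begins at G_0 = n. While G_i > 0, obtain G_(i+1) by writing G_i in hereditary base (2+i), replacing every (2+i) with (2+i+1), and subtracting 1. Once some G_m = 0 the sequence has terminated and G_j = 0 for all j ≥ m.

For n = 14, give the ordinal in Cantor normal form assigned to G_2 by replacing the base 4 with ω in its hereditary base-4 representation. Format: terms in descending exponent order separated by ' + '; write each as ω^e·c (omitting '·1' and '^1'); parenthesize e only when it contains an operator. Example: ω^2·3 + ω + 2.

(0) 14|_2 = 2^(2 + 1) + 2^2 + 2 ↦ 3^(3 + 1) + 3^3 + 3|_3 = 111 ⇒ 110
(1) 110|_3 = 3^(3 + 1) + 3^3 + 2 ↦ 4^(4 + 1) + 4^4 + 2|_4 = 1282 ⇒ 1281
(2) 1281|_4 = 4^(4 + 1) + 4^4 + 1 ↦ 5^(5 + 1) + 5^5 + 1|_5 = 18751 ⇒ 18750

ω^(ω + 1) + ω^ω + 1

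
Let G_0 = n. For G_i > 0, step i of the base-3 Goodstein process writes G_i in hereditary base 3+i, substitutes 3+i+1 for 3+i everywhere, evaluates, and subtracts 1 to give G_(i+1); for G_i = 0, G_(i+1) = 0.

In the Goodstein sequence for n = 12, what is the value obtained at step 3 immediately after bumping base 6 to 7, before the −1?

12 —HB3→ 3^2 + 3 —bump→ 4^2 + 4 = 20 —(−1)→ 19
19 —HB4→ 4^2 + 3 —bump→ 5^2 + 3 = 28 —(−1)→ 27
27 —HB5→ 5^2 + 2 —bump→ 6^2 + 2 = 38 —(−1)→ 37
37 —HB6→ 6^2 + 1 —bump→ 7^2 + 1 = 50 —(−1)→ 49

50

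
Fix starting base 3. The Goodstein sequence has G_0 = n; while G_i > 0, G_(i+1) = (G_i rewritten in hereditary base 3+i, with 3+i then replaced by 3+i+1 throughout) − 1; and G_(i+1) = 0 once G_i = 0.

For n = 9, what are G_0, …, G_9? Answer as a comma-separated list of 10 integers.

9, 15, 17, 19, 21, 23, 24, 25, 26, 27

(0) 9|_3 = 3^2 ↦ 4^2|_4 = 16 ⇒ 15
(1) 15|_4 = 3·4 + 3 ↦ 3·5 + 3|_5 = 18 ⇒ 17
(2) 17|_5 = 3·5 + 2 ↦ 3·6 + 2|_6 = 20 ⇒ 19
(3) 19|_6 = 3·6 + 1 ↦ 3·7 + 1|_7 = 22 ⇒ 21
(4) 21|_7 = 3·7 ↦ 3·8|_8 = 24 ⇒ 23
(5) 23|_8 = 2·8 + 7 ↦ 2·9 + 7|_9 = 25 ⇒ 24
(6) 24|_9 = 2·9 + 6 ↦ 2·10 + 6|_10 = 26 ⇒ 25
(7) 25|_10 = 2·10 + 5 ↦ 2·11 + 5|_11 = 27 ⇒ 26
(8) 26|_11 = 2·11 + 4 ↦ 2·12 + 4|_12 = 28 ⇒ 27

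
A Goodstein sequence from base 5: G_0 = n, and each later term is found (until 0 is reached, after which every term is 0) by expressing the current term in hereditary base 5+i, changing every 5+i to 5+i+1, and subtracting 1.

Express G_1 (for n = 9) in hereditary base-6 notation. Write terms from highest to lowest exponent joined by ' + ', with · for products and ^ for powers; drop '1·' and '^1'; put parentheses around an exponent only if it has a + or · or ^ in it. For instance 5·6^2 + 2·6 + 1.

base 5: 9 = 5 + 4; at 6: 6 + 4 = 10; next = 9
base 6: 9 = 6 + 3; at 7: 7 + 3 = 10; next = 9

6 + 3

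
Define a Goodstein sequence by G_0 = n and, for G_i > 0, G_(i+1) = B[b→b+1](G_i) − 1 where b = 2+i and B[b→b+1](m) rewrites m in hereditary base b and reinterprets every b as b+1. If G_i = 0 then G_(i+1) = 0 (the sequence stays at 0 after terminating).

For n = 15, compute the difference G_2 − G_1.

i=0: 15 = 2^(2 + 1) + 2^2 + 2 + 1 (b=2); 2→3: 3^(3 + 1) + 3^3 + 3 + 1 = 112; 112−1 = 111
i=1: 111 = 3^(3 + 1) + 3^3 + 3 (b=3); 3→4: 4^(4 + 1) + 4^4 + 4 = 1284; 1284−1 = 1283

1172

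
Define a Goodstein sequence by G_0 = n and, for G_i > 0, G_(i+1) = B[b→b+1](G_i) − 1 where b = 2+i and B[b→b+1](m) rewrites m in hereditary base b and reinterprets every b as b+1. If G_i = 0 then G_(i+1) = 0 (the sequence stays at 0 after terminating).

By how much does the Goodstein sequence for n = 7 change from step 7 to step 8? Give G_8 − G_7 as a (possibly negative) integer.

40111896

base 2: 7 = 2^2 + 2 + 1; at 3: 3^3 + 3 + 1 = 31; next = 30
base 3: 30 = 3^3 + 3; at 4: 4^4 + 4 = 260; next = 259
base 4: 259 = 4^4 + 3; at 5: 5^5 + 3 = 3128; next = 3127
base 5: 3127 = 5^5 + 2; at 6: 6^6 + 2 = 46658; next = 46657
base 6: 46657 = 6^6 + 1; at 7: 7^7 + 1 = 823544; next = 823543
base 7: 823543 = 7^7; at 8: 8^8 = 16777216; next = 16777215
base 8: 16777215 = 7·8^7 + 7·8^6 + 7·8^5 + 7·8^4 + 7·8^3 + 7·8^2 + 7·8 + 7; at 9: 7·9^7 + 7·9^6 + 7·9^5 + 7·9^4 + 7·9^3 + 7·9^2 + 7·9 + 7 = 37665880; next = 37665879
base 9: 37665879 = 7·9^7 + 7·9^6 + 7·9^5 + 7·9^4 + 7·9^3 + 7·9^2 + 7·9 + 6; at 10: 7·10^7 + 7·10^6 + 7·10^5 + 7·10^4 + 7·10^3 + 7·10^2 + 7·10 + 6 = 77777776; next = 77777775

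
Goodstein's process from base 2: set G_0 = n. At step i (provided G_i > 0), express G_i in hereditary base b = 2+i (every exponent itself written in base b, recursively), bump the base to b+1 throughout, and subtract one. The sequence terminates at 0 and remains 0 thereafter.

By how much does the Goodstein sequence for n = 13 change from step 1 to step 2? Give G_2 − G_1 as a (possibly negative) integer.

1171

i=0: 13 = 2^(2 + 1) + 2^2 + 1 (b=2); 2→3: 3^(3 + 1) + 3^3 + 1 = 109; 109−1 = 108
i=1: 108 = 3^(3 + 1) + 3^3 (b=3); 3→4: 4^(4 + 1) + 4^4 = 1280; 1280−1 = 1279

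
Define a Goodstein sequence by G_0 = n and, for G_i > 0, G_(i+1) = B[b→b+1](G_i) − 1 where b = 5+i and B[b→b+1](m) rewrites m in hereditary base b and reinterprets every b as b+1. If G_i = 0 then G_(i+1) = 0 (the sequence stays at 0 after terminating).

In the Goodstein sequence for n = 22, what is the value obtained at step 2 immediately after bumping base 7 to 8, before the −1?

G_0=22  [base 5] 4·5 + 2  →[5↦6]→  4·6 + 2 = 26  −1 ⇒ G_1=25
G_1=25  [base 6] 4·6 + 1  →[6↦7]→  4·7 + 1 = 29  −1 ⇒ G_2=28
G_2=28  [base 7] 4·7  →[7↦8]→  4·8 = 32  −1 ⇒ G_3=31

32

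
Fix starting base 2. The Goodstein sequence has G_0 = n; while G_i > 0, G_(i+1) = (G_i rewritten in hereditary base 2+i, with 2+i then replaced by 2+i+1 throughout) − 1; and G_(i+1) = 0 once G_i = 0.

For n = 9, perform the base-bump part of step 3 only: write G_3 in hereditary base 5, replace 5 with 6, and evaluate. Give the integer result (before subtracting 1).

140744

9 —HB2→ 2^(2 + 1) + 1 —bump→ 3^(3 + 1) + 1 = 82 —(−1)→ 81
81 —HB3→ 3^(3 + 1) —bump→ 4^(4 + 1) = 1024 —(−1)→ 1023
1023 —HB4→ 3·4^4 + 3·4^3 + 3·4^2 + 3·4 + 3 —bump→ 3·5^5 + 3·5^3 + 3·5^2 + 3·5 + 3 = 9843 —(−1)→ 9842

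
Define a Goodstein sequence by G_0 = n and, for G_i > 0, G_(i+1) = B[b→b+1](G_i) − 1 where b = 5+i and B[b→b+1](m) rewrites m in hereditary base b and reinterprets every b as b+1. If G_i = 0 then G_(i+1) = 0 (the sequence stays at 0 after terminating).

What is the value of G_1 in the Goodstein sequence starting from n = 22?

25

step 0: 22 = 4·5 + 2; sub 6 for 5: 4·6 + 2; = 26; G_1 = 26−1 = 25
step 1: 25 = 4·6 + 1; sub 7 for 6: 4·7 + 1; = 29; G_2 = 29−1 = 28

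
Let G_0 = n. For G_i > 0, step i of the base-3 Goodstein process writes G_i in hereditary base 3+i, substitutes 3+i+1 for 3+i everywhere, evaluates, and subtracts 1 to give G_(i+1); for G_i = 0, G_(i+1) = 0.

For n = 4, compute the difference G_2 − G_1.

G_0=4  [base 3] 3 + 1  →[3↦4]→  4 + 1 = 5  −1 ⇒ G_1=4
G_1=4  [base 4] 4  →[4↦5]→  5 = 5  −1 ⇒ G_2=4

0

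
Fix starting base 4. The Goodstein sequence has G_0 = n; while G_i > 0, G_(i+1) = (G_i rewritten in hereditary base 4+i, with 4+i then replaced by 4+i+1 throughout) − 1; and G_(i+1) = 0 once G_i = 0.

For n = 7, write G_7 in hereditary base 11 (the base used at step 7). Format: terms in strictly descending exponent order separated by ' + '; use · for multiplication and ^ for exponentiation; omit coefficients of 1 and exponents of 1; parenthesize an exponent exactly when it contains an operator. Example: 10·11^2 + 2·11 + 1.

4

7 —HB4→ 4 + 3 —bump→ 5 + 3 = 8 —(−1)→ 7
7 —HB5→ 5 + 2 —bump→ 6 + 2 = 8 —(−1)→ 7
7 —HB6→ 6 + 1 —bump→ 7 + 1 = 8 —(−1)→ 7
7 —HB7→ 7 —bump→ 8 = 8 —(−1)→ 7
7 —HB8→ 7 —bump→ 7 = 7 —(−1)→ 6
6 —HB9→ 6 —bump→ 6 = 6 —(−1)→ 5
5 —HB10→ 5 —bump→ 5 = 5 —(−1)→ 4
4 —HB11→ 4 —bump→ 4 = 4 —(−1)→ 3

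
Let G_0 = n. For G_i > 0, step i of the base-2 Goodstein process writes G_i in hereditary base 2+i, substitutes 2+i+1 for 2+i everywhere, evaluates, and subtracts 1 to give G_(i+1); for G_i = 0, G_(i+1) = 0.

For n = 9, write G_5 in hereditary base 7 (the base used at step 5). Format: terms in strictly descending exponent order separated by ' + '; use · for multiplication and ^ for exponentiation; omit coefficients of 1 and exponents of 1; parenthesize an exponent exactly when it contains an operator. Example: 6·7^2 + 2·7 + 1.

3·7^7 + 3·7^3 + 3·7^2 + 3·7

(0) 9|_2 = 2^(2 + 1) + 1 ↦ 3^(3 + 1) + 1|_3 = 82 ⇒ 81
(1) 81|_3 = 3^(3 + 1) ↦ 4^(4 + 1)|_4 = 1024 ⇒ 1023
(2) 1023|_4 = 3·4^4 + 3·4^3 + 3·4^2 + 3·4 + 3 ↦ 3·5^5 + 3·5^3 + 3·5^2 + 3·5 + 3|_5 = 9843 ⇒ 9842
(3) 9842|_5 = 3·5^5 + 3·5^3 + 3·5^2 + 3·5 + 2 ↦ 3·6^6 + 3·6^3 + 3·6^2 + 3·6 + 2|_6 = 140744 ⇒ 140743
(4) 140743|_6 = 3·6^6 + 3·6^3 + 3·6^2 + 3·6 + 1 ↦ 3·7^7 + 3·7^3 + 3·7^2 + 3·7 + 1|_7 = 2471827 ⇒ 2471826
(5) 2471826|_7 = 3·7^7 + 3·7^3 + 3·7^2 + 3·7 ↦ 3·8^8 + 3·8^3 + 3·8^2 + 3·8|_8 = 50333400 ⇒ 50333399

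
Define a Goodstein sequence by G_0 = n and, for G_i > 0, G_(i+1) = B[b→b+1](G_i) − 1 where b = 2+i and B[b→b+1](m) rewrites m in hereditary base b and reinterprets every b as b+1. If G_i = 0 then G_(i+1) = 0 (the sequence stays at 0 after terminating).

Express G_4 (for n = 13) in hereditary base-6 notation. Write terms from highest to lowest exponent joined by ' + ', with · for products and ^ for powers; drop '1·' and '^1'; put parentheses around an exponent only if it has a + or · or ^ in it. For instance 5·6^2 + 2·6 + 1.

6^(6 + 1) + 3·6^3 + 3·6^2 + 3·6 + 1

i=0: 13 = 2^(2 + 1) + 2^2 + 1 (b=2); 2→3: 3^(3 + 1) + 3^3 + 1 = 109; 109−1 = 108
i=1: 108 = 3^(3 + 1) + 3^3 (b=3); 3→4: 4^(4 + 1) + 4^4 = 1280; 1280−1 = 1279
i=2: 1279 = 4^(4 + 1) + 3·4^3 + 3·4^2 + 3·4 + 3 (b=4); 4→5: 5^(5 + 1) + 3·5^3 + 3·5^2 + 3·5 + 3 = 16093; 16093−1 = 16092
i=3: 16092 = 5^(5 + 1) + 3·5^3 + 3·5^2 + 3·5 + 2 (b=5); 5→6: 6^(6 + 1) + 3·6^3 + 3·6^2 + 3·6 + 2 = 280712; 280712−1 = 280711
i=4: 280711 = 6^(6 + 1) + 3·6^3 + 3·6^2 + 3·6 + 1 (b=6); 6→7: 7^(7 + 1) + 3·7^3 + 3·7^2 + 3·7 + 1 = 5765999; 5765999−1 = 5765998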